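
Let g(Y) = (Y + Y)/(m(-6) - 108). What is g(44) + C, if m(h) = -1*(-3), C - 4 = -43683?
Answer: -4586383/105 ≈ -43680.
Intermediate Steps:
C = -43679 (C = 4 - 43683 = -43679)
m(h) = 3
g(Y) = -2*Y/105 (g(Y) = (Y + Y)/(3 - 108) = (2*Y)/(-105) = (2*Y)*(-1/105) = -2*Y/105)
g(44) + C = -2/105*44 - 43679 = -88/105 - 43679 = -4586383/105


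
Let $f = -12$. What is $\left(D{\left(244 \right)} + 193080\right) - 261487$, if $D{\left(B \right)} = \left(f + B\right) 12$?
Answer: $-65623$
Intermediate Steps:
$D{\left(B \right)} = -144 + 12 B$ ($D{\left(B \right)} = \left(-12 + B\right) 12 = -144 + 12 B$)
$\left(D{\left(244 \right)} + 193080\right) - 261487 = \left(\left(-144 + 12 \cdot 244\right) + 193080\right) - 261487 = \left(\left(-144 + 2928\right) + 193080\right) - 261487 = \left(2784 + 193080\right) - 261487 = 195864 - 261487 = -65623$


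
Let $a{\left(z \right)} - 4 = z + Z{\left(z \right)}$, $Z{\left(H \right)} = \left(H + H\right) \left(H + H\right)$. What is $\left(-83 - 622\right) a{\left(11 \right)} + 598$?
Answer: $-351197$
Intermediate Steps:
$Z{\left(H \right)} = 4 H^{2}$ ($Z{\left(H \right)} = 2 H 2 H = 4 H^{2}$)
$a{\left(z \right)} = 4 + z + 4 z^{2}$ ($a{\left(z \right)} = 4 + \left(z + 4 z^{2}\right) = 4 + z + 4 z^{2}$)
$\left(-83 - 622\right) a{\left(11 \right)} + 598 = \left(-83 - 622\right) \left(4 + 11 + 4 \cdot 11^{2}\right) + 598 = - 705 \left(4 + 11 + 4 \cdot 121\right) + 598 = - 705 \left(4 + 11 + 484\right) + 598 = \left(-705\right) 499 + 598 = -351795 + 598 = -351197$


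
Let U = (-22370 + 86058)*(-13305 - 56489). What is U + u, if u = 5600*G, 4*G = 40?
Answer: -4444984272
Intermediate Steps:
G = 10 (G = (¼)*40 = 10)
u = 56000 (u = 5600*10 = 56000)
U = -4445040272 (U = 63688*(-69794) = -4445040272)
U + u = -4445040272 + 56000 = -4444984272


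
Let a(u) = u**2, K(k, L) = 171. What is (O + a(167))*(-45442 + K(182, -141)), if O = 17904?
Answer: -2073094903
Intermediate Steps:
(O + a(167))*(-45442 + K(182, -141)) = (17904 + 167**2)*(-45442 + 171) = (17904 + 27889)*(-45271) = 45793*(-45271) = -2073094903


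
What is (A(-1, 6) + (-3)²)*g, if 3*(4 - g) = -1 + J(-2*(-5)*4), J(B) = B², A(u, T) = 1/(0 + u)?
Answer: -4232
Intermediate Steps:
A(u, T) = 1/u
g = -529 (g = 4 - (-1 + (-2*(-5)*4)²)/3 = 4 - (-1 + (10*4)²)/3 = 4 - (-1 + 40²)/3 = 4 - (-1 + 1600)/3 = 4 - ⅓*1599 = 4 - 533 = -529)
(A(-1, 6) + (-3)²)*g = (1/(-1) + (-3)²)*(-529) = (-1 + 9)*(-529) = 8*(-529) = -4232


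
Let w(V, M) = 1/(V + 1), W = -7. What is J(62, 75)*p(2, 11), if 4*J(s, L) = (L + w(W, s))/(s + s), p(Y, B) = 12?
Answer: 449/248 ≈ 1.8105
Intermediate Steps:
w(V, M) = 1/(1 + V)
J(s, L) = (-⅙ + L)/(8*s) (J(s, L) = ((L + 1/(1 - 7))/(s + s))/4 = ((L + 1/(-6))/((2*s)))/4 = ((L - ⅙)*(1/(2*s)))/4 = ((-⅙ + L)*(1/(2*s)))/4 = ((-⅙ + L)/(2*s))/4 = (-⅙ + L)/(8*s))
J(62, 75)*p(2, 11) = ((1/48)*(-1 + 6*75)/62)*12 = ((1/48)*(1/62)*(-1 + 450))*12 = ((1/48)*(1/62)*449)*12 = (449/2976)*12 = 449/248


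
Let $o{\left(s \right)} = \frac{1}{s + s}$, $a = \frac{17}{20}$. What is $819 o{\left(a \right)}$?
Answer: $\frac{8190}{17} \approx 481.76$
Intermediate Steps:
$a = \frac{17}{20}$ ($a = 17 \cdot \frac{1}{20} = \frac{17}{20} \approx 0.85$)
$o{\left(s \right)} = \frac{1}{2 s}$
$819 o{\left(a \right)} = 819 \frac{1}{2 \cdot \frac{17}{20}} = 819 \cdot \frac{1}{2} \cdot \frac{20}{17} = 819 \cdot \frac{10}{17} = \frac{8190}{17}$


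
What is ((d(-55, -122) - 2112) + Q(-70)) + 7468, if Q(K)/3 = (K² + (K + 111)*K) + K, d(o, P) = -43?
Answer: 11193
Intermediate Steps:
Q(K) = 3*K + 3*K² + 3*K*(111 + K) (Q(K) = 3*((K² + (K + 111)*K) + K) = 3*((K² + (111 + K)*K) + K) = 3*((K² + K*(111 + K)) + K) = 3*(K + K² + K*(111 + K)) = 3*K + 3*K² + 3*K*(111 + K))
((d(-55, -122) - 2112) + Q(-70)) + 7468 = ((-43 - 2112) + 6*(-70)*(56 - 70)) + 7468 = (-2155 + 6*(-70)*(-14)) + 7468 = (-2155 + 5880) + 7468 = 3725 + 7468 = 11193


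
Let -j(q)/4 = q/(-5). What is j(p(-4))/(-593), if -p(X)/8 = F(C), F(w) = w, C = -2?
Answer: -64/2965 ≈ -0.021585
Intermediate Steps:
p(X) = 16 (p(X) = -8*(-2) = 16)
j(q) = 4*q/5 (j(q) = -4*q/(-5) = -4*q*(-1)/5 = -(-4)*q/5 = 4*q/5)
j(p(-4))/(-593) = ((⅘)*16)/(-593) = (64/5)*(-1/593) = -64/2965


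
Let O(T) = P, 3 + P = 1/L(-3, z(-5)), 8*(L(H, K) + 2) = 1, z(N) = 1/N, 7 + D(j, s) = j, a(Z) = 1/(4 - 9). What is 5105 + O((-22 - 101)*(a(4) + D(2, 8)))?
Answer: 76522/15 ≈ 5101.5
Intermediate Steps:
a(Z) = -1/5 (a(Z) = 1/(-5) = -1/5)
D(j, s) = -7 + j
L(H, K) = -15/8 (L(H, K) = -2 + (1/8)*1 = -2 + 1/8 = -15/8)
P = -53/15 (P = -3 + 1/(-15/8) = -3 - 8/15 = -53/15 ≈ -3.5333)
O(T) = -53/15
5105 + O((-22 - 101)*(a(4) + D(2, 8))) = 5105 - 53/15 = 76522/15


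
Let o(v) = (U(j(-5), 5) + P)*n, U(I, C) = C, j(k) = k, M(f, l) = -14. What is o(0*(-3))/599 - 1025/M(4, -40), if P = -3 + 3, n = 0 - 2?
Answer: 613835/8386 ≈ 73.198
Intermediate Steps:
n = -2
P = 0
o(v) = -10 (o(v) = (5 + 0)*(-2) = 5*(-2) = -10)
o(0*(-3))/599 - 1025/M(4, -40) = -10/599 - 1025/(-14) = -10*1/599 - 1025*(-1/14) = -10/599 + 1025/14 = 613835/8386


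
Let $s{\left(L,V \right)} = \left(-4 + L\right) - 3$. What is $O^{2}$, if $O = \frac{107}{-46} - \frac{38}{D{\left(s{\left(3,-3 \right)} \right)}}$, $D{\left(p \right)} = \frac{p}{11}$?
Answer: $\frac{5522500}{529} \approx 10440.0$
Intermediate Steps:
$s{\left(L,V \right)} = -7 + L$
$D{\left(p \right)} = \frac{p}{11}$ ($D{\left(p \right)} = p \frac{1}{11} = \frac{p}{11}$)
$O = \frac{2350}{23}$ ($O = \frac{107}{-46} - \frac{38}{\frac{1}{11} \left(-7 + 3\right)} = 107 \left(- \frac{1}{46}\right) - \frac{38}{\frac{1}{11} \left(-4\right)} = - \frac{107}{46} - \frac{38}{- \frac{4}{11}} = - \frac{107}{46} - - \frac{209}{2} = - \frac{107}{46} + \frac{209}{2} = \frac{2350}{23} \approx 102.17$)
$O^{2} = \left(\frac{2350}{23}\right)^{2} = \frac{5522500}{529}$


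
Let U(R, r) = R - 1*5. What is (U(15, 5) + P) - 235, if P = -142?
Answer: -367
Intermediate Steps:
U(R, r) = -5 + R (U(R, r) = R - 5 = -5 + R)
(U(15, 5) + P) - 235 = ((-5 + 15) - 142) - 235 = (10 - 142) - 235 = -132 - 235 = -367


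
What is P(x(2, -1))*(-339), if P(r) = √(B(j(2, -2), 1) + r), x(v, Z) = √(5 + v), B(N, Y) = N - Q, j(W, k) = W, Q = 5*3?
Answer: -339*I*√(13 - √7) ≈ -1090.8*I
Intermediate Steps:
Q = 15
B(N, Y) = -15 + N (B(N, Y) = N - 1*15 = N - 15 = -15 + N)
P(r) = √(-13 + r) (P(r) = √((-15 + 2) + r) = √(-13 + r))
P(x(2, -1))*(-339) = √(-13 + √(5 + 2))*(-339) = √(-13 + √7)*(-339) = -339*√(-13 + √7)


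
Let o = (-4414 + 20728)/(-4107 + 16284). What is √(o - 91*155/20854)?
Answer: √528116862470978/28215462 ≈ 0.81448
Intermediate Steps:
o = 5438/4059 (o = 16314/12177 = 16314*(1/12177) = 5438/4059 ≈ 1.3397)
√(o - 91*155/20854) = √(5438/4059 - 91*155/20854) = √(5438/4059 - 14105*1/20854) = √(5438/4059 - 14105/20854) = √(56151857/84646386) = √528116862470978/28215462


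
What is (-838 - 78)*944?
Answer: -864704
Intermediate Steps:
(-838 - 78)*944 = -916*944 = -864704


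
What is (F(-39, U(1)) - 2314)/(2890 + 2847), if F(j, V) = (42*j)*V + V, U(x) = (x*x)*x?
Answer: -3951/5737 ≈ -0.68869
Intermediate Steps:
U(x) = x³ (U(x) = x²*x = x³)
F(j, V) = V + 42*V*j (F(j, V) = 42*V*j + V = V + 42*V*j)
(F(-39, U(1)) - 2314)/(2890 + 2847) = (1³*(1 + 42*(-39)) - 2314)/(2890 + 2847) = (1*(1 - 1638) - 2314)/5737 = (1*(-1637) - 2314)*(1/5737) = (-1637 - 2314)*(1/5737) = -3951*1/5737 = -3951/5737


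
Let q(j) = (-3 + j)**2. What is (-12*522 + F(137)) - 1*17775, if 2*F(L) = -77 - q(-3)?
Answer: -48191/2 ≈ -24096.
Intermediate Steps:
F(L) = -113/2 (F(L) = (-77 - (-3 - 3)**2)/2 = (-77 - 1*(-6)**2)/2 = (-77 - 1*36)/2 = (-77 - 36)/2 = (1/2)*(-113) = -113/2)
(-12*522 + F(137)) - 1*17775 = (-12*522 - 113/2) - 1*17775 = (-6264 - 113/2) - 17775 = -12641/2 - 17775 = -48191/2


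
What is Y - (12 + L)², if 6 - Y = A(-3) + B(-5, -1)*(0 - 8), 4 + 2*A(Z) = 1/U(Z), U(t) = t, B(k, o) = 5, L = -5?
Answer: -⅚ ≈ -0.83333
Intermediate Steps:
A(Z) = -2 + 1/(2*Z)
Y = 289/6 (Y = 6 - ((-2 + (½)/(-3)) + 5*(0 - 8)) = 6 - ((-2 + (½)*(-⅓)) + 5*(-8)) = 6 - ((-2 - ⅙) - 40) = 6 - (-13/6 - 40) = 6 - 1*(-253/6) = 6 + 253/6 = 289/6 ≈ 48.167)
Y - (12 + L)² = 289/6 - (12 - 5)² = 289/6 - 1*7² = 289/6 - 1*49 = 289/6 - 49 = -⅚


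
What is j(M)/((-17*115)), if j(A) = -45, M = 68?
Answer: 9/391 ≈ 0.023018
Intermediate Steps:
j(M)/((-17*115)) = -45/((-17*115)) = -45/(-1955) = -45*(-1/1955) = 9/391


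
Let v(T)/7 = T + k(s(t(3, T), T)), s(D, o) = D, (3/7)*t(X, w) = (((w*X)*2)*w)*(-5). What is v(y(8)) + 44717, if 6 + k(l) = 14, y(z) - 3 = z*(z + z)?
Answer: 45690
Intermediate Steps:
t(X, w) = -70*X*w²/3 (t(X, w) = 7*((((w*X)*2)*w)*(-5))/3 = 7*((((X*w)*2)*w)*(-5))/3 = 7*(((2*X*w)*w)*(-5))/3 = 7*((2*X*w²)*(-5))/3 = 7*(-10*X*w²)/3 = -70*X*w²/3)
y(z) = 3 + 2*z² (y(z) = 3 + z*(z + z) = 3 + z*(2*z) = 3 + 2*z²)
k(l) = 8 (k(l) = -6 + 14 = 8)
v(T) = 56 + 7*T (v(T) = 7*(T + 8) = 7*(8 + T) = 56 + 7*T)
v(y(8)) + 44717 = (56 + 7*(3 + 2*8²)) + 44717 = (56 + 7*(3 + 2*64)) + 44717 = (56 + 7*(3 + 128)) + 44717 = (56 + 7*131) + 44717 = (56 + 917) + 44717 = 973 + 44717 = 45690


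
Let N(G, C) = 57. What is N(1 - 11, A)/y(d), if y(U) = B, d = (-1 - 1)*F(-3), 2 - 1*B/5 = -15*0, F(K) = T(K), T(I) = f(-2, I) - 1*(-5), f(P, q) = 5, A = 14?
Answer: 57/10 ≈ 5.7000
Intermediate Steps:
T(I) = 10 (T(I) = 5 - 1*(-5) = 5 + 5 = 10)
F(K) = 10
B = 10 (B = 10 - (-75)*0 = 10 - 5*0 = 10 + 0 = 10)
d = -20 (d = (-1 - 1)*10 = -2*10 = -20)
y(U) = 10
N(1 - 11, A)/y(d) = 57/10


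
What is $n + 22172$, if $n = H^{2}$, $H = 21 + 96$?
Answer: $35861$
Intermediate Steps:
$H = 117$
$n = 13689$ ($n = 117^{2} = 13689$)
$n + 22172 = 13689 + 22172 = 35861$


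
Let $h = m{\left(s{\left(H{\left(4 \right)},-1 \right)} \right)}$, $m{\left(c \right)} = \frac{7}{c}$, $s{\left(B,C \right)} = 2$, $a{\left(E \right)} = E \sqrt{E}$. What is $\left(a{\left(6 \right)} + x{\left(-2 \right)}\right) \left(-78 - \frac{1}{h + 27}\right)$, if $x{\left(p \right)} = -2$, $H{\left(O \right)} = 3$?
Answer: $\frac{9520}{61} - \frac{28560 \sqrt{6}}{61} \approx -990.78$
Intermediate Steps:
$a{\left(E \right)} = E^{\frac{3}{2}}$
$h = \frac{7}{2} \approx 3.5$
$\left(a{\left(6 \right)} + x{\left(-2 \right)}\right) \left(-78 - \frac{1}{h + 27}\right) = \left(6^{\frac{3}{2}} - 2\right) \left(-78 - \frac{1}{\frac{7}{2} + 27}\right) = \left(6 \sqrt{6} - 2\right) \left(-78 - \frac{1}{\frac{61}{2}}\right) = \left(-2 + 6 \sqrt{6}\right) \left(-78 - \frac{2}{61}\right) = \left(-2 + 6 \sqrt{6}\right) \left(- \frac{4760}{61}\right) = \frac{9520}{61} - \frac{28560 \sqrt{6}}{61}$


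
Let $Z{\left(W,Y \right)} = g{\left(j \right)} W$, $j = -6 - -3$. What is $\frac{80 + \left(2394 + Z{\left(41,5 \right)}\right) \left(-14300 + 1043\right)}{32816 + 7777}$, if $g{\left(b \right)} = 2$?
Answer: $- \frac{32824252}{40593} \approx -808.62$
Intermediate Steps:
$j = -3$ ($j = -6 + 3 = -3$)
$Z{\left(W,Y \right)} = 2 W$
$\frac{80 + \left(2394 + Z{\left(41,5 \right)}\right) \left(-14300 + 1043\right)}{32816 + 7777} = \frac{80 + \left(2394 + 2 \cdot 41\right) \left(-14300 + 1043\right)}{32816 + 7777} = \frac{80 + \left(2394 + 82\right) \left(-13257\right)}{40593} = \left(80 + 2476 \left(-13257\right)\right) \frac{1}{40593} = \left(80 - 32824332\right) \frac{1}{40593} = \left(-32824252\right) \frac{1}{40593} = - \frac{32824252}{40593}$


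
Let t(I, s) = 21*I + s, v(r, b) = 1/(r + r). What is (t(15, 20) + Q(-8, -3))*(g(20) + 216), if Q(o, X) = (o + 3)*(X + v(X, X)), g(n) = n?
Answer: 248390/3 ≈ 82797.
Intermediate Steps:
v(r, b) = 1/(2*r)
t(I, s) = s + 21*I
Q(o, X) = (3 + o)*(X + 1/(2*X)) (Q(o, X) = (o + 3)*(X + 1/(2*X)) = (3 + o)*(X + 1/(2*X)))
(t(15, 20) + Q(-8, -3))*(g(20) + 216) = ((20 + 21*15) + (1/2)*(3 - 8 + 2*(-3)**2*(3 - 8))/(-3))*(20 + 216) = ((20 + 315) + (1/2)*(-1/3)*(3 - 8 + 2*9*(-5)))*236 = (335 + (1/2)*(-1/3)*(3 - 8 - 90))*236 = (335 + (1/2)*(-1/3)*(-95))*236 = (335 + 95/6)*236 = (2105/6)*236 = 248390/3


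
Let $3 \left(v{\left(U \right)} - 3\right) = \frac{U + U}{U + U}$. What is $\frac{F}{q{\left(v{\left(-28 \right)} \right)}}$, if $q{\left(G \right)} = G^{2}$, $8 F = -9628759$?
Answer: $- \frac{86658831}{800} \approx -1.0832 \cdot 10^{5}$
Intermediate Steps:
$F = - \frac{9628759}{8}$ ($F = \frac{1}{8} \left(-9628759\right) = - \frac{9628759}{8} \approx -1.2036 \cdot 10^{6}$)
$v{\left(U \right)} = \frac{10}{3}$ ($v{\left(U \right)} = 3 + \frac{\left(U + U\right) \frac{1}{U + U}}{3} = 3 + \frac{2 U \frac{1}{2 U}}{3} = 3 + \frac{1}{3} \cdot 1 = 3 + \frac{1}{3} = \frac{10}{3}$)
$\frac{F}{q{\left(v{\left(-28 \right)} \right)}} = - \frac{9628759}{8 \left(\frac{10}{3}\right)^{2}} = - \frac{9628759}{8 \cdot \frac{100}{9}} = \left(- \frac{9628759}{8}\right) \frac{9}{100} = - \frac{86658831}{800}$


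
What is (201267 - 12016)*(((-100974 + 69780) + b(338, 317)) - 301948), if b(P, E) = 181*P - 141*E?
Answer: -59928410911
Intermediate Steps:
b(P, E) = -141*E + 181*P
(201267 - 12016)*(((-100974 + 69780) + b(338, 317)) - 301948) = (201267 - 12016)*(((-100974 + 69780) + (-141*317 + 181*338)) - 301948) = 189251*((-31194 + (-44697 + 61178)) - 301948) = 189251*((-31194 + 16481) - 301948) = 189251*(-14713 - 301948) = 189251*(-316661) = -59928410911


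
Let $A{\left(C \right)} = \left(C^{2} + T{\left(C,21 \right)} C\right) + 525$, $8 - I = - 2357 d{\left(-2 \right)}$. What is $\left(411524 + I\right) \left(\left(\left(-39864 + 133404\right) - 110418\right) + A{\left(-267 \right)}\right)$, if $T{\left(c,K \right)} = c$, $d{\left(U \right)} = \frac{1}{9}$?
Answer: $51978683625$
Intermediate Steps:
$d{\left(U \right)} = \frac{1}{9}$
$I = \frac{2429}{9}$ ($I = 8 - \left(-2357\right) \frac{1}{9} = 8 - - \frac{2357}{9} = 8 + \frac{2357}{9} = \frac{2429}{9} \approx 269.89$)
$A{\left(C \right)} = 525 + 2 C^{2}$ ($A{\left(C \right)} = \left(C^{2} + C C\right) + 525 = \left(C^{2} + C^{2}\right) + 525 = 2 C^{2} + 525 = 525 + 2 C^{2}$)
$\left(411524 + I\right) \left(\left(\left(-39864 + 133404\right) - 110418\right) + A{\left(-267 \right)}\right) = \left(411524 + \frac{2429}{9}\right) \left(\left(\left(-39864 + 133404\right) - 110418\right) + \left(525 + 2 \left(-267\right)^{2}\right)\right) = \frac{3706145 \left(\left(93540 - 110418\right) + \left(525 + 2 \cdot 71289\right)\right)}{9} = \frac{3706145 \left(-16878 + \left(525 + 142578\right)\right)}{9} = \frac{3706145 \left(-16878 + 143103\right)}{9} = \frac{3706145}{9} \cdot 126225 = 51978683625$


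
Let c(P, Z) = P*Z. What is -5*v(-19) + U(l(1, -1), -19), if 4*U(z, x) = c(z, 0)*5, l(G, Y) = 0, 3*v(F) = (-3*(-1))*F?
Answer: 95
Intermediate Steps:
v(F) = F (v(F) = ((-3*(-1))*F)/3 = (3*F)/3 = F)
U(z, x) = 0 (U(z, x) = ((z*0)*5)/4 = (0*5)/4 = (¼)*0 = 0)
-5*v(-19) + U(l(1, -1), -19) = -5*(-19) + 0 = 95 + 0 = 95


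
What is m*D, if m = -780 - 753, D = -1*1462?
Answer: 2241246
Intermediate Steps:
D = -1462
m = -1533
m*D = -1533*(-1462) = 2241246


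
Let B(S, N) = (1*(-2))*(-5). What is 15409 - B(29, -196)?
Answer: 15399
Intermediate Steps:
B(S, N) = 10 (B(S, N) = -2*(-5) = 10)
15409 - B(29, -196) = 15409 - 1*10 = 15409 - 10 = 15399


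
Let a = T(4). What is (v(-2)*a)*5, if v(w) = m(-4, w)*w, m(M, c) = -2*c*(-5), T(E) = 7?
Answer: 1400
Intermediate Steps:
a = 7
m(M, c) = 10*c
v(w) = 10*w² (v(w) = (10*w)*w = 10*w²)
(v(-2)*a)*5 = ((10*(-2)²)*7)*5 = ((10*4)*7)*5 = (40*7)*5 = 280*5 = 1400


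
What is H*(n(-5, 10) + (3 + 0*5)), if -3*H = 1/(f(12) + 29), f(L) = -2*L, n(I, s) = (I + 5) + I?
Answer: 2/15 ≈ 0.13333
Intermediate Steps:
n(I, s) = 5 + 2*I (n(I, s) = (5 + I) + I = 5 + 2*I)
H = -1/15 (H = -1/(3*(-2*12 + 29)) = -1/(3*(-24 + 29)) = -⅓/5 = -⅓*⅕ = -1/15 ≈ -0.066667)
H*(n(-5, 10) + (3 + 0*5)) = -((5 + 2*(-5)) + (3 + 0*5))/15 = -((5 - 10) + (3 + 0))/15 = -(-5 + 3)/15 = -1/15*(-2) = 2/15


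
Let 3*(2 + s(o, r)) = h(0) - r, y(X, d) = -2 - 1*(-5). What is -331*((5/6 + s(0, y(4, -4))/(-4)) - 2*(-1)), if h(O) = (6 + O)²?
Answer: -2317/12 ≈ -193.08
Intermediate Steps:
y(X, d) = 3 (y(X, d) = -2 + 5 = 3)
s(o, r) = 10 - r/3 (s(o, r) = -2 + ((6 + 0)² - r)/3 = -2 + (6² - r)/3 = -2 + (36 - r)/3 = -2 + (12 - r/3) = 10 - r/3)
-331*((5/6 + s(0, y(4, -4))/(-4)) - 2*(-1)) = -331*((5/6 + (10 - ⅓*3)/(-4)) - 2*(-1)) = -331*((5*(⅙) + (10 - 1)*(-¼)) + 2) = -331*((⅚ + 9*(-¼)) + 2) = -331*((⅚ - 9/4) + 2) = -331*(-17/12 + 2) = -331*7/12 = -1*2317/12 = -2317/12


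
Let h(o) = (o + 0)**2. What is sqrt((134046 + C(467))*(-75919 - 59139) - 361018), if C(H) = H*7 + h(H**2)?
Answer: I*sqrt(6423756798276706) ≈ 8.0148e+7*I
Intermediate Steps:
h(o) = o**2
C(H) = H**4 + 7*H (C(H) = H*7 + (H**2)**2 = 7*H + H**4 = H**4 + 7*H)
sqrt((134046 + C(467))*(-75919 - 59139) - 361018) = sqrt((134046 + 467*(7 + 467**3))*(-75919 - 59139) - 361018) = sqrt((134046 + 467*(7 + 101847563))*(-135058) - 361018) = sqrt((134046 + 467*101847570)*(-135058) - 361018) = sqrt((134046 + 47562815190)*(-135058) - 361018) = sqrt(47562949236*(-135058) - 361018) = sqrt(-6423756797915688 - 361018) = sqrt(-6423756798276706) = I*sqrt(6423756798276706)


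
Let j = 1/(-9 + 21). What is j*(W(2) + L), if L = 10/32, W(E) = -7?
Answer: -107/192 ≈ -0.55729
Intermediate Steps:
j = 1/12 ≈ 0.083333
L = 5/16 (L = 10*(1/32) = 5/16 ≈ 0.31250)
j*(W(2) + L) = (-7 + 5/16)/12 = (1/12)*(-107/16) = -107/192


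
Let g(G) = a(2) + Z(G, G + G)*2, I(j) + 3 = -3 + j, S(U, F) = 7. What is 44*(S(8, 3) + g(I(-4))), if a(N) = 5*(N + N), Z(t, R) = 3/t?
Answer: 5808/5 ≈ 1161.6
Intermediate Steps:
a(N) = 10*N (a(N) = 5*(2*N) = 10*N)
I(j) = -6 + j (I(j) = -3 + (-3 + j) = -6 + j)
g(G) = 20 + 6/G (g(G) = 10*2 + (3/G)*2 = 20 + 6/G)
44*(S(8, 3) + g(I(-4))) = 44*(7 + (20 + 6/(-6 - 4))) = 44*(7 + (20 + 6/(-10))) = 44*(7 + (20 + 6*(-⅒))) = 44*(7 + (20 - ⅗)) = 44*(7 + 97/5) = 44*(132/5) = 5808/5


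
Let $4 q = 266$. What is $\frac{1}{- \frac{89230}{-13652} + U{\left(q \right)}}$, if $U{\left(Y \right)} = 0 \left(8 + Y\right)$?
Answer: $\frac{6826}{44615} \approx 0.153$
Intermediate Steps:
$q = \frac{133}{2}$ ($q = \frac{1}{4} \cdot 266 = \frac{133}{2} \approx 66.5$)
$U{\left(Y \right)} = 0$
$\frac{1}{- \frac{89230}{-13652} + U{\left(q \right)}} = \frac{1}{- \frac{89230}{-13652} + 0} = \frac{1}{\left(-89230\right) \left(- \frac{1}{13652}\right) + 0} = \frac{1}{\frac{44615}{6826} + 0} = \frac{1}{\frac{44615}{6826}} = \frac{6826}{44615}$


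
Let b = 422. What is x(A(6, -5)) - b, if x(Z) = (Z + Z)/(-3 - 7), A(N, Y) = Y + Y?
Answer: -420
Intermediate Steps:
A(N, Y) = 2*Y
x(Z) = -Z/5 (x(Z) = (2*Z)/(-10) = (2*Z)*(-1/10) = -Z/5)
x(A(6, -5)) - b = -2*(-5)/5 - 1*422 = -1/5*(-10) - 422 = 2 - 422 = -420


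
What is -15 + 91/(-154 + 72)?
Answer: -1321/82 ≈ -16.110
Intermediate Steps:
-15 + 91/(-154 + 72) = -15 + 91/(-82) = -15 - 1/82*91 = -15 - 91/82 = -1321/82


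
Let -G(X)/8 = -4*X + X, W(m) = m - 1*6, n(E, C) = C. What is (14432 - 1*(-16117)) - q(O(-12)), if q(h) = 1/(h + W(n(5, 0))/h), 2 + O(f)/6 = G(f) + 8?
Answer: 14576241789/477143 ≈ 30549.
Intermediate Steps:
W(m) = -6 + m (W(m) = m - 6 = -6 + m)
G(X) = 24*X (G(X) = -8*(-4*X + X) = -(-24)*X = 24*X)
O(f) = 36 + 144*f (O(f) = -12 + 6*(24*f + 8) = -12 + 6*(8 + 24*f) = -12 + (48 + 144*f) = 36 + 144*f)
q(h) = 1/(h - 6/h) (q(h) = 1/(h + (-6 + 0)/h) = 1/(h - 6/h))
(14432 - 1*(-16117)) - q(O(-12)) = (14432 - 1*(-16117)) - (36 + 144*(-12))/(-6 + (36 + 144*(-12))²) = (14432 + 16117) - (36 - 1728)/(-6 + (36 - 1728)²) = 30549 - (-1692)/(-6 + (-1692)²) = 30549 - (-1692)/(-6 + 2862864) = 30549 - (-1692)/2862858 = 30549 - 1*(-282/477143) = 30549 + 282/477143 = 14576241789/477143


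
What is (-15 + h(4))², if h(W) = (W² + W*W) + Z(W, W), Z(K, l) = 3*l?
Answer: 841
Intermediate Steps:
h(W) = 2*W² + 3*W (h(W) = (W² + W*W) + 3*W = (W² + W²) + 3*W = 2*W² + 3*W)
(-15 + h(4))² = (-15 + 4*(3 + 2*4))² = (-15 + 4*(3 + 8))² = (-15 + 4*11)² = (-15 + 44)² = 29² = 841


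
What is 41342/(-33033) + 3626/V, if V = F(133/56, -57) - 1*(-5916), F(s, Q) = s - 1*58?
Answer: -140002246/221240877 ≈ -0.63280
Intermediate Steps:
F(s, Q) = -58 + s (F(s, Q) = s - 58 = -58 + s)
V = 46883/8 (V = (-58 + 133/56) - 1*(-5916) = (-58 + 133*(1/56)) + 5916 = (-58 + 19/8) + 5916 = -445/8 + 5916 = 46883/8 ≈ 5860.4)
41342/(-33033) + 3626/V = 41342/(-33033) + 3626/(46883/8) = 41342*(-1/33033) + 3626*(8/46883) = -5906/4719 + 29008/46883 = -140002246/221240877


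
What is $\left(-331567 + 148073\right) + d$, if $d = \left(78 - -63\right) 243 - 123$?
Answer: $-149354$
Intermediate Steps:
$d = 34140$ ($d = \left(78 + 63\right) 243 - 123 = 141 \cdot 243 - 123 = 34263 - 123 = 34140$)
$\left(-331567 + 148073\right) + d = \left(-331567 + 148073\right) + 34140 = -183494 + 34140 = -149354$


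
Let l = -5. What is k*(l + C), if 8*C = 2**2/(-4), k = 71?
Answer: -2911/8 ≈ -363.88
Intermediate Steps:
C = -1/8 (C = (2**2/(-4))/8 = (4*(-1/4))/8 = (1/8)*(-1) = -1/8 ≈ -0.12500)
k*(l + C) = 71*(-5 - 1/8) = 71*(-41/8) = -2911/8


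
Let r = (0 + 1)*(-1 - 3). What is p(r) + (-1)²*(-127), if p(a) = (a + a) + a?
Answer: -139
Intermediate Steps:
r = -4 (r = 1*(-4) = -4)
p(a) = 3*a (p(a) = 2*a + a = 3*a)
p(r) + (-1)²*(-127) = 3*(-4) + (-1)²*(-127) = -12 + 1*(-127) = -12 - 127 = -139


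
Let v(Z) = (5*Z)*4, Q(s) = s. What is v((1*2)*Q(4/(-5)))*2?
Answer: -64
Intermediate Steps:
v(Z) = 20*Z
v((1*2)*Q(4/(-5)))*2 = (20*((1*2)*(4/(-5))))*2 = (20*(2*(4*(-1/5))))*2 = (20*(2*(-4/5)))*2 = (20*(-8/5))*2 = -32*2 = -64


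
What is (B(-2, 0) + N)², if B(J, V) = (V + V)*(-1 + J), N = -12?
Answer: 144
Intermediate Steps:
B(J, V) = 2*V*(-1 + J) (B(J, V) = (2*V)*(-1 + J) = 2*V*(-1 + J))
(B(-2, 0) + N)² = (2*0*(-1 - 2) - 12)² = (2*0*(-3) - 12)² = (0 - 12)² = (-12)² = 144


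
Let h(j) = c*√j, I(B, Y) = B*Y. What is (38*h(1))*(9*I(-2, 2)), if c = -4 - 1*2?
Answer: 8208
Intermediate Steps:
c = -6 (c = -4 - 2 = -6)
h(j) = -6*√j
(38*h(1))*(9*I(-2, 2)) = (38*(-6*√1))*(9*(-2*2)) = (38*(-6*1))*(9*(-4)) = (38*(-6))*(-36) = -228*(-36) = 8208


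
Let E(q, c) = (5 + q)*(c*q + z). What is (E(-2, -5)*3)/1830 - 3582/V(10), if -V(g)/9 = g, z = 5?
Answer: 24323/610 ≈ 39.874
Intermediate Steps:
V(g) = -9*g
E(q, c) = (5 + q)*(5 + c*q) (E(q, c) = (5 + q)*(c*q + 5) = (5 + q)*(5 + c*q))
(E(-2, -5)*3)/1830 - 3582/V(10) = ((25 + 5*(-2) - 5*(-2)**2 + 5*(-5)*(-2))*3)/1830 - 3582/((-9*10)) = ((25 - 10 - 5*4 + 50)*3)*(1/1830) - 3582/(-90) = ((25 - 10 - 20 + 50)*3)*(1/1830) - 3582*(-1/90) = (45*3)*(1/1830) + 199/5 = 135*(1/1830) + 199/5 = 9/122 + 199/5 = 24323/610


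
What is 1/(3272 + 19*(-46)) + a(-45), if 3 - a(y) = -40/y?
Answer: 45571/21582 ≈ 2.1115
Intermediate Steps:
a(y) = 3 + 40/y (a(y) = 3 - (-40)/y = 3 + 40/y)
1/(3272 + 19*(-46)) + a(-45) = 1/(3272 + 19*(-46)) + (3 + 40/(-45)) = 1/(3272 - 874) + (3 + 40*(-1/45)) = 1/2398 + (3 - 8/9) = 1/2398 + 19/9 = 45571/21582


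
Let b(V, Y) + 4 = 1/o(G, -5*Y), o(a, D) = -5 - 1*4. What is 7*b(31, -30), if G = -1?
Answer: -259/9 ≈ -28.778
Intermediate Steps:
o(a, D) = -9 (o(a, D) = -5 - 4 = -9)
b(V, Y) = -37/9 (b(V, Y) = -4 + 1/(-9) = -4 - 1/9 = -37/9)
7*b(31, -30) = 7*(-37/9) = -259/9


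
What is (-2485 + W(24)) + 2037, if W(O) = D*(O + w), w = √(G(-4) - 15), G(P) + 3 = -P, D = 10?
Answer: -208 + 10*I*√14 ≈ -208.0 + 37.417*I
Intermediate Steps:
G(P) = -3 - P
w = I*√14 (w = √((-3 - 1*(-4)) - 15) = √((-3 + 4) - 15) = √(1 - 15) = √(-14) = I*√14 ≈ 3.7417*I)
W(O) = 10*O + 10*I*√14 (W(O) = 10*(O + I*√14) = 10*O + 10*I*√14)
(-2485 + W(24)) + 2037 = (-2485 + (10*24 + 10*I*√14)) + 2037 = (-2485 + (240 + 10*I*√14)) + 2037 = (-2245 + 10*I*√14) + 2037 = -208 + 10*I*√14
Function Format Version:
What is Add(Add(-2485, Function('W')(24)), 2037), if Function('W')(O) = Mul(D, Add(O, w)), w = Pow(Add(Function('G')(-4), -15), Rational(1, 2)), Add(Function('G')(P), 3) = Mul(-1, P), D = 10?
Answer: Add(-208, Mul(10, I, Pow(14, Rational(1, 2)))) ≈ Add(-208.00, Mul(37.417, I))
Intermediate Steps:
Function('G')(P) = Add(-3, Mul(-1, P))
w = Mul(I, Pow(14, Rational(1, 2))) (w = Pow(Add(Add(-3, Mul(-1, -4)), -15), Rational(1, 2)) = Pow(Add(Add(-3, 4), -15), Rational(1, 2)) = Pow(Add(1, -15), Rational(1, 2)) = Pow(-14, Rational(1, 2)) = Mul(I, Pow(14, Rational(1, 2))) ≈ Mul(3.7417, I))
Function('W')(O) = Add(Mul(10, O), Mul(10, I, Pow(14, Rational(1, 2)))) (Function('W')(O) = Mul(10, Add(O, Mul(I, Pow(14, Rational(1, 2))))) = Add(Mul(10, O), Mul(10, I, Pow(14, Rational(1, 2)))))
Add(Add(-2485, Function('W')(24)), 2037) = Add(Add(-2485, Add(Mul(10, 24), Mul(10, I, Pow(14, Rational(1, 2))))), 2037) = Add(Add(-2485, Add(240, Mul(10, I, Pow(14, Rational(1, 2))))), 2037) = Add(Add(-2245, Mul(10, I, Pow(14, Rational(1, 2)))), 2037) = Add(-208, Mul(10, I, Pow(14, Rational(1, 2))))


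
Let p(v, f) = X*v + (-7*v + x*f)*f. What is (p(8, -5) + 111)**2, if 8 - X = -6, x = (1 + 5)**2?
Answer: 1968409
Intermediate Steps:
x = 36 (x = 6**2 = 36)
X = 14 (X = 8 - 1*(-6) = 8 + 6 = 14)
p(v, f) = 14*v + f*(-7*v + 36*f) (p(v, f) = 14*v + (-7*v + 36*f)*f = 14*v + f*(-7*v + 36*f))
(p(8, -5) + 111)**2 = ((14*8 + 36*(-5)**2 - 7*(-5)*8) + 111)**2 = ((112 + 36*25 + 280) + 111)**2 = ((112 + 900 + 280) + 111)**2 = (1292 + 111)**2 = 1403**2 = 1968409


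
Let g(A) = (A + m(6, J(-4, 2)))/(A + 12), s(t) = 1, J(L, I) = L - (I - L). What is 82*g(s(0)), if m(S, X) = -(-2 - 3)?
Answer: 492/13 ≈ 37.846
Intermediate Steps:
J(L, I) = -I + 2*L (J(L, I) = L + (L - I) = -I + 2*L)
m(S, X) = 5 (m(S, X) = -1*(-5) = 5)
g(A) = (5 + A)/(12 + A) (g(A) = (A + 5)/(A + 12) = (5 + A)/(12 + A))
82*g(s(0)) = 82*((5 + 1)/(12 + 1)) = 82*(6/13) = 492/13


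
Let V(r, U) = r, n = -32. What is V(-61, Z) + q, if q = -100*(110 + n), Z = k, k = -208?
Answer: -7861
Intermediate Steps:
Z = -208
q = -7800 (q = -100*(110 - 32) = -100*78 = -7800)
V(-61, Z) + q = -61 - 7800 = -7861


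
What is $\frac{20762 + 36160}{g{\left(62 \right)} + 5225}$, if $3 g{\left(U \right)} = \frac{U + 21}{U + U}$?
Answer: $\frac{21174984}{1943783} \approx 10.894$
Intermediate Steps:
$g{\left(U \right)} = \frac{21 + U}{6 U}$ ($g{\left(U \right)} = \frac{\left(U + 21\right) \frac{1}{U + U}}{3} = \frac{\left(21 + U\right) \frac{1}{2 U}}{3} = \frac{\frac{1}{2} \frac{1}{U} \left(21 + U\right)}{3} = \frac{21 + U}{6 U}$)
$\frac{20762 + 36160}{g{\left(62 \right)} + 5225} = \frac{20762 + 36160}{\frac{21 + 62}{6 \cdot 62} + 5225} = \frac{56922}{\frac{1}{6} \cdot \frac{1}{62} \cdot 83 + 5225} = \frac{56922}{\frac{83}{372} + 5225} = \frac{56922}{\frac{1943783}{372}} = 56922 \cdot \frac{372}{1943783} = \frac{21174984}{1943783}$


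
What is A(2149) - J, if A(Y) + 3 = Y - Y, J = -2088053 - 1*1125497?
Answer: 3213547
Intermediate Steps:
J = -3213550 (J = -2088053 - 1125497 = -3213550)
A(Y) = -3 (A(Y) = -3 + (Y - Y) = -3 + 0 = -3)
A(2149) - J = -3 - 1*(-3213550) = -3 + 3213550 = 3213547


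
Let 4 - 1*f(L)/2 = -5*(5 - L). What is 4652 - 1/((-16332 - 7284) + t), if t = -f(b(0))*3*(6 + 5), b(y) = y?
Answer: 118765561/25530 ≈ 4652.0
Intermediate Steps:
f(L) = 58 - 10*L (f(L) = 8 - (-10)*(5 - L) = 8 - 2*(-25 + 5*L) = 8 + (50 - 10*L) = 58 - 10*L)
t = -1914 (t = -(58 - 10*0)*3*(6 + 5) = -(58 + 0)*3*11 = -58*33 = -1*1914 = -1914)
4652 - 1/((-16332 - 7284) + t) = 4652 - 1/((-16332 - 7284) - 1914) = 4652 - 1/(-23616 - 1914) = 4652 - 1/(-25530) = 4652 - 1*(-1/25530) = 4652 + 1/25530 = 118765561/25530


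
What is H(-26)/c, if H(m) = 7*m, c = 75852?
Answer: -13/5418 ≈ -0.0023994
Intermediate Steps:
H(-26)/c = (7*(-26))/75852 = -182*1/75852 = -13/5418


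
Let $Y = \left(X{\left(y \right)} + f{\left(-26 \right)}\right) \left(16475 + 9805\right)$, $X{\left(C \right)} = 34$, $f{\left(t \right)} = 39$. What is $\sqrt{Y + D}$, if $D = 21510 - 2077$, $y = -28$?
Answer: $\sqrt{1937873} \approx 1392.1$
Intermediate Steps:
$D = 19433$ ($D = 21510 - 2077 = 19433$)
$Y = 1918440$ ($Y = \left(34 + 39\right) \left(16475 + 9805\right) = 73 \cdot 26280 = 1918440$)
$\sqrt{Y + D} = \sqrt{1918440 + 19433} = \sqrt{1937873}$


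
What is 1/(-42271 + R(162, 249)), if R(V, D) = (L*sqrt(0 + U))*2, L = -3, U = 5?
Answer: -42271/1786837261 + 6*sqrt(5)/1786837261 ≈ -2.3649e-5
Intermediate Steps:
R(V, D) = -6*sqrt(5) (R(V, D) = -3*sqrt(0 + 5)*2 = -3*sqrt(5)*2 = -6*sqrt(5))
1/(-42271 + R(162, 249)) = 1/(-42271 - 6*sqrt(5))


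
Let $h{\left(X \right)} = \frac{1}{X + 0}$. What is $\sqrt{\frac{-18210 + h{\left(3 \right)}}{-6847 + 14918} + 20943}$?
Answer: $\frac{\sqrt{12276916662990}}{24213} \approx 144.71$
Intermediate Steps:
$h{\left(X \right)} = \frac{1}{X}$
$\sqrt{\frac{-18210 + h{\left(3 \right)}}{-6847 + 14918} + 20943} = \sqrt{\frac{-18210 + \frac{1}{3}}{-6847 + 14918} + 20943} = \sqrt{\frac{-18210 + \frac{1}{3}}{8071} + 20943} = \sqrt{\left(- \frac{54629}{3}\right) \frac{1}{8071} + 20943} = \sqrt{- \frac{54629}{24213} + 20943} = \sqrt{\frac{507038230}{24213}} = \frac{\sqrt{12276916662990}}{24213}$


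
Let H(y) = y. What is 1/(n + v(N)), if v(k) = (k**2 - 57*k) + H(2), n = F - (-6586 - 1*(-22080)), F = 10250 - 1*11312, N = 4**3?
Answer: -1/16106 ≈ -6.2089e-5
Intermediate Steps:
N = 64
F = -1062 (F = 10250 - 11312 = -1062)
n = -16556 (n = -1062 - (-6586 - 1*(-22080)) = -1062 - (-6586 + 22080) = -1062 - 1*15494 = -1062 - 15494 = -16556)
v(k) = 2 + k**2 - 57*k (v(k) = (k**2 - 57*k) + 2 = 2 + k**2 - 57*k)
1/(n + v(N)) = 1/(-16556 + (2 + 64**2 - 57*64)) = 1/(-16556 + (2 + 4096 - 3648)) = 1/(-16556 + 450) = 1/(-16106) = -1/16106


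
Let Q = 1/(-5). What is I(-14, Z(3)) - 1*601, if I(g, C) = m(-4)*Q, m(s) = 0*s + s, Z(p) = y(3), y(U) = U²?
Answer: -3001/5 ≈ -600.20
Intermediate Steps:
Z(p) = 9 (Z(p) = 3² = 9)
m(s) = s (m(s) = 0 + s = s)
Q = -⅕ ≈ -0.20000
I(g, C) = ⅘ (I(g, C) = -4*(-⅕) = ⅘)
I(-14, Z(3)) - 1*601 = ⅘ - 1*601 = ⅘ - 601 = -3001/5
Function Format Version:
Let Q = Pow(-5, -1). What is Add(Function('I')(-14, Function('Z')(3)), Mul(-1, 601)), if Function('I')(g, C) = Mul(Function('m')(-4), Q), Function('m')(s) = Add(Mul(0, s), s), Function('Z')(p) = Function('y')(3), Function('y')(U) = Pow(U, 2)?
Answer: Rational(-3001, 5) ≈ -600.20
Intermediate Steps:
Function('Z')(p) = 9 (Function('Z')(p) = Pow(3, 2) = 9)
Function('m')(s) = s (Function('m')(s) = Add(0, s) = s)
Q = Rational(-1, 5) ≈ -0.20000
Function('I')(g, C) = Rational(4, 5) (Function('I')(g, C) = Mul(-4, Rational(-1, 5)) = Rational(4, 5))
Add(Function('I')(-14, Function('Z')(3)), Mul(-1, 601)) = Add(Rational(4, 5), Mul(-1, 601)) = Add(Rational(4, 5), -601) = Rational(-3001, 5)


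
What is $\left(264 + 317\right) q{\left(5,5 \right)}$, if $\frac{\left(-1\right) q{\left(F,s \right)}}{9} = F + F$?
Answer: $-52290$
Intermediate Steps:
$q{\left(F,s \right)} = - 18 F$ ($q{\left(F,s \right)} = - 9 \left(F + F\right) = - 9 \cdot 2 F = - 18 F$)
$\left(264 + 317\right) q{\left(5,5 \right)} = \left(264 + 317\right) \left(\left(-18\right) 5\right) = 581 \left(-90\right) = -52290$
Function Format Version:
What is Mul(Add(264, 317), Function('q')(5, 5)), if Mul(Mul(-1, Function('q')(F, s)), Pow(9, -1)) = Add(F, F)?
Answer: -52290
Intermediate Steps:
Function('q')(F, s) = Mul(-18, F) (Function('q')(F, s) = Mul(-9, Add(F, F)) = Mul(-9, Mul(2, F)) = Mul(-18, F))
Mul(Add(264, 317), Function('q')(5, 5)) = Mul(Add(264, 317), Mul(-18, 5)) = Mul(581, -90) = -52290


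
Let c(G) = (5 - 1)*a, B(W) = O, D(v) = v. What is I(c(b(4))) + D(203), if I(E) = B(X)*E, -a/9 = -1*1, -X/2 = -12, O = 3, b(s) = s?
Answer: 311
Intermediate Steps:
X = 24 (X = -2*(-12) = 24)
a = 9 (a = -(-9) = -9*(-1) = 9)
B(W) = 3
c(G) = 36 (c(G) = (5 - 1)*9 = 4*9 = 36)
I(E) = 3*E
I(c(b(4))) + D(203) = 3*36 + 203 = 108 + 203 = 311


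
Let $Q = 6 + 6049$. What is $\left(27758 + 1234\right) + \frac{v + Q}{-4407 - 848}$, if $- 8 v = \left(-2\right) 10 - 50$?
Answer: $\frac{121877517}{4204} \approx 28991.0$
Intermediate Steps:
$Q = 6055$
$v = \frac{35}{4}$ ($v = - \frac{\left(-2\right) 10 - 50}{8} = - \frac{-20 - 50}{8} = \left(- \frac{1}{8}\right) \left(-70\right) = \frac{35}{4} \approx 8.75$)
$\left(27758 + 1234\right) + \frac{v + Q}{-4407 - 848} = \left(27758 + 1234\right) + \frac{\frac{35}{4} + 6055}{-4407 - 848} = 28992 + \frac{24255}{4 \left(-5255\right)} = 28992 + \frac{24255}{4} \left(- \frac{1}{5255}\right) = 28992 - \frac{4851}{4204} = \frac{121877517}{4204}$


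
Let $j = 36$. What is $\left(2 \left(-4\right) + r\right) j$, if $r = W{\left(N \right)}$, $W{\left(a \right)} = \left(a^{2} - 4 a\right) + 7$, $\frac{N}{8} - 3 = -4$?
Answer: $3420$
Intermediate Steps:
$N = -8$ ($N = 24 + 8 \left(-4\right) = 24 - 32 = -8$)
$W{\left(a \right)} = 7 + a^{2} - 4 a$
$r = 103$ ($r = 7 + \left(-8\right)^{2} - -32 = 7 + 64 + 32 = 103$)
$\left(2 \left(-4\right) + r\right) j = \left(2 \left(-4\right) + 103\right) 36 = \left(-8 + 103\right) 36 = 95 \cdot 36 = 3420$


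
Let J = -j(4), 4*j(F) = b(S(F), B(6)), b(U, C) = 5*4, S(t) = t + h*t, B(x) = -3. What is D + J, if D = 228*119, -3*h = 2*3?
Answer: 27127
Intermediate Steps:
h = -2 (h = -2*3/3 = -1/3*6 = -2)
S(t) = -t (S(t) = t - 2*t = -t)
D = 27132
b(U, C) = 20
j(F) = 5 (j(F) = (1/4)*20 = 5)
J = -5 (J = -1*5 = -5)
D + J = 27132 - 5 = 27127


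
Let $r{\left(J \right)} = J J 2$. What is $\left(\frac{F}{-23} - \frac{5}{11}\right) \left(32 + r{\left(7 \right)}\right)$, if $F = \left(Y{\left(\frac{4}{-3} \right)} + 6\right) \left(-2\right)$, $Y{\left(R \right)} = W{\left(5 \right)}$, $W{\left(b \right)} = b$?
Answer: $\frac{16510}{253} \approx 65.257$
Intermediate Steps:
$Y{\left(R \right)} = 5$
$F = -22$ ($F = \left(5 + 6\right) \left(-2\right) = 11 \left(-2\right) = -22$)
$r{\left(J \right)} = 2 J^{2}$ ($r{\left(J \right)} = J^{2} \cdot 2 = 2 J^{2}$)
$\left(\frac{F}{-23} - \frac{5}{11}\right) \left(32 + r{\left(7 \right)}\right) = \left(- \frac{22}{-23} - \frac{5}{11}\right) \left(32 + 2 \cdot 7^{2}\right) = \left(\left(-22\right) \left(- \frac{1}{23}\right) - \frac{5}{11}\right) \left(32 + 2 \cdot 49\right) = \left(\frac{22}{23} - \frac{5}{11}\right) \left(32 + 98\right) = \frac{127}{253} \cdot 130 = \frac{16510}{253}$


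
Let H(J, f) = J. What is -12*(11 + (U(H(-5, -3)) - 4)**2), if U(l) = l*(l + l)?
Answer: -25524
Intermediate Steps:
U(l) = 2*l**2 (U(l) = l*(2*l) = 2*l**2)
-12*(11 + (U(H(-5, -3)) - 4)**2) = -12*(11 + (2*(-5)**2 - 4)**2) = -12*(11 + (2*25 - 4)**2) = -12*(11 + (50 - 4)**2) = -12*(11 + 46**2) = -12*(11 + 2116) = -12*2127 = -25524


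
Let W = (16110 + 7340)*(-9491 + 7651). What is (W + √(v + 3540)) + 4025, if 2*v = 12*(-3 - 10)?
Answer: -43143975 + √3462 ≈ -4.3144e+7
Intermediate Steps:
v = -78 (v = (12*(-3 - 10))/2 = (12*(-13))/2 = (½)*(-156) = -78)
W = -43148000 (W = 23450*(-1840) = -43148000)
(W + √(v + 3540)) + 4025 = (-43148000 + √(-78 + 3540)) + 4025 = (-43148000 + √3462) + 4025 = -43143975 + √3462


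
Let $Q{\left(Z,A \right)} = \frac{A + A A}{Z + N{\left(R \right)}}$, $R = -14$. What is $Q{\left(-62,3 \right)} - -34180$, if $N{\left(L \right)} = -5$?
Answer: $\frac{2290048}{67} \approx 34180.0$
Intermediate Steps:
$Q{\left(Z,A \right)} = \frac{A + A^{2}}{-5 + Z}$ ($Q{\left(Z,A \right)} = \frac{A + A A}{Z - 5} = \frac{A + A^{2}}{-5 + Z}$)
$Q{\left(-62,3 \right)} - -34180 = \frac{3 \left(1 + 3\right)}{-5 - 62} - -34180 = 3 \frac{1}{-67} \cdot 4 + 34180 = 3 \left(- \frac{1}{67}\right) 4 + 34180 = - \frac{12}{67} + 34180 = \frac{2290048}{67}$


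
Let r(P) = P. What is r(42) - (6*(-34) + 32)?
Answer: 214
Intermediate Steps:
r(42) - (6*(-34) + 32) = 42 - (6*(-34) + 32) = 42 - (-204 + 32) = 42 - 1*(-172) = 42 + 172 = 214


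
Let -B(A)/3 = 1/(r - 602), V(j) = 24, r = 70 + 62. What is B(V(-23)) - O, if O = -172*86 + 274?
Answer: 6823463/470 ≈ 14518.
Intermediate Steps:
r = 132
O = -14518 (O = -14792 + 274 = -14518)
B(A) = 3/470 (B(A) = -3/(132 - 602) = -3/(-470) = -3*(-1/470) = 3/470)
B(V(-23)) - O = 3/470 - 1*(-14518) = 3/470 + 14518 = 6823463/470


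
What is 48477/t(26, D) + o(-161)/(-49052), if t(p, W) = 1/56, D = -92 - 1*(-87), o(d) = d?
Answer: 133162053185/49052 ≈ 2.7147e+6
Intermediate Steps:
D = -5 (D = -92 + 87 = -5)
t(p, W) = 1/56
48477/t(26, D) + o(-161)/(-49052) = 48477/(1/56) - 161/(-49052) = 48477*56 - 161*(-1/49052) = 2714712 + 161/49052 = 133162053185/49052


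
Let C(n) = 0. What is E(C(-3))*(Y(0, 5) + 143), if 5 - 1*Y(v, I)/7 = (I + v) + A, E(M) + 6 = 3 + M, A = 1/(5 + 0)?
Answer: -2124/5 ≈ -424.80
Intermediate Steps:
A = ⅕ (A = 1/5 = ⅕ ≈ 0.20000)
E(M) = -3 + M (E(M) = -6 + (3 + M) = -3 + M)
Y(v, I) = 168/5 - 7*I - 7*v (Y(v, I) = 35 - 7*((I + v) + ⅕) = 35 - 7*(⅕ + I + v) = 35 + (-7/5 - 7*I - 7*v) = 168/5 - 7*I - 7*v)
E(C(-3))*(Y(0, 5) + 143) = (-3 + 0)*((168/5 - 7*5 - 7*0) + 143) = -3*((168/5 - 35 + 0) + 143) = -3*(-7/5 + 143) = -3*708/5 = -2124/5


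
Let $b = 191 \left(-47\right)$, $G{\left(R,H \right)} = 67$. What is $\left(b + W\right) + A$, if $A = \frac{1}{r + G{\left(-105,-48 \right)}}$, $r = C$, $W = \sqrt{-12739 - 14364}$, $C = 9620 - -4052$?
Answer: $- \frac{123335002}{13739} + i \sqrt{27103} \approx -8977.0 + 164.63 i$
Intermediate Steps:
$C = 13672$ ($C = 9620 + 4052 = 13672$)
$b = -8977$
$W = i \sqrt{27103}$ ($W = \sqrt{-27103} = i \sqrt{27103} \approx 164.63 i$)
$r = 13672$
$A = \frac{1}{13739}$ ($A = \frac{1}{13672 + 67} = \frac{1}{13739} \approx 7.2786 \cdot 10^{-5}$)
$\left(b + W\right) + A = \left(-8977 + i \sqrt{27103}\right) + \frac{1}{13739} = - \frac{123335002}{13739} + i \sqrt{27103}$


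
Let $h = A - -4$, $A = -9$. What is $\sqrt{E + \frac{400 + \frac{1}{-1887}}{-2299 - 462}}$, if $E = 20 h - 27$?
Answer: $\frac{2 i \sqrt{862810617864954}}{5210007} \approx 11.276 i$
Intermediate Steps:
$h = -5$ ($h = -9 - -4 = -9 + 4 = -5$)
$E = -127$ ($E = 20 \left(-5\right) - 27 = -100 - 27 = -127$)
$\sqrt{E + \frac{400 + \frac{1}{-1887}}{-2299 - 462}} = \sqrt{-127 + \frac{400 + \frac{1}{-1887}}{-2299 - 462}} = \sqrt{-127 + \frac{400 - \frac{1}{1887}}{-2761}} = \sqrt{-127 + \frac{754799}{1887} \left(- \frac{1}{2761}\right)} = \sqrt{-127 - \frac{754799}{5210007}} = \sqrt{- \frac{662425688}{5210007}} = \frac{2 i \sqrt{862810617864954}}{5210007}$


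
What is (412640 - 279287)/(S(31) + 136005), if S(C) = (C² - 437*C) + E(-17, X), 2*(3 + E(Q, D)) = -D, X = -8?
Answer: 4041/3740 ≈ 1.0805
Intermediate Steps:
E(Q, D) = -3 - D/2 (E(Q, D) = -3 + (-D)/2 = -3 - D/2)
S(C) = 1 + C² - 437*C (S(C) = (C² - 437*C) + (-3 - ½*(-8)) = (C² - 437*C) + (-3 + 4) = (C² - 437*C) + 1 = 1 + C² - 437*C)
(412640 - 279287)/(S(31) + 136005) = (412640 - 279287)/((1 + 31² - 437*31) + 136005) = 133353/((1 + 961 - 13547) + 136005) = 133353/(-12585 + 136005) = 133353/123420 = 133353*(1/123420) = 4041/3740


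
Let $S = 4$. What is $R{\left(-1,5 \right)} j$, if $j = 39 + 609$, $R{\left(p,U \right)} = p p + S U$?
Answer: $13608$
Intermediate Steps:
$R{\left(p,U \right)} = p^{2} + 4 U$ ($R{\left(p,U \right)} = p p + 4 U = p^{2} + 4 U$)
$j = 648$
$R{\left(-1,5 \right)} j = \left(\left(-1\right)^{2} + 4 \cdot 5\right) 648 = \left(1 + 20\right) 648 = 21 \cdot 648 = 13608$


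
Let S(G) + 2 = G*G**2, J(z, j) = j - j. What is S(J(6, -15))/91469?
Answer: -2/91469 ≈ -2.1865e-5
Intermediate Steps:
J(z, j) = 0
S(G) = -2 + G**3 (S(G) = -2 + G*G**2 = -2 + G**3)
S(J(6, -15))/91469 = (-2 + 0**3)/91469 = (-2 + 0)*(1/91469) = -2*1/91469 = -2/91469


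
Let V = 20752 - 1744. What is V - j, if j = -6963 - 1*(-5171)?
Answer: 20800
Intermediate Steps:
V = 19008
j = -1792 (j = -6963 + 5171 = -1792)
V - j = 19008 - 1*(-1792) = 19008 + 1792 = 20800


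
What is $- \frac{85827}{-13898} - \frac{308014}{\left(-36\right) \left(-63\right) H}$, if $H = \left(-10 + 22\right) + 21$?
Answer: $\frac{38265311}{18574677} \approx 2.0601$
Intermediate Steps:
$H = 33$ ($H = 12 + 21 = 33$)
$- \frac{85827}{-13898} - \frac{308014}{\left(-36\right) \left(-63\right) H} = - \frac{85827}{-13898} - \frac{308014}{\left(-36\right) \left(-63\right) 33} = \left(-85827\right) \left(- \frac{1}{13898}\right) - \frac{308014}{2268 \cdot 33} = \frac{85827}{13898} - \frac{308014}{74844} = \frac{85827}{13898} - \frac{22001}{5346} = \frac{38265311}{18574677}$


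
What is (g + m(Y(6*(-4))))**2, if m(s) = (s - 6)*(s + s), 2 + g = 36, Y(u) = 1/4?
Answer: 62001/64 ≈ 968.77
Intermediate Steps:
Y(u) = 1/4
g = 34 (g = -2 + 36 = 34)
m(s) = 2*s*(-6 + s) (m(s) = (-6 + s)*(2*s) = 2*s*(-6 + s))
(g + m(Y(6*(-4))))**2 = (34 + 2*(1/4)*(-6 + 1/4))**2 = (34 + 2*(1/4)*(-23/4))**2 = (34 - 23/8)**2 = (249/8)**2 = 62001/64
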